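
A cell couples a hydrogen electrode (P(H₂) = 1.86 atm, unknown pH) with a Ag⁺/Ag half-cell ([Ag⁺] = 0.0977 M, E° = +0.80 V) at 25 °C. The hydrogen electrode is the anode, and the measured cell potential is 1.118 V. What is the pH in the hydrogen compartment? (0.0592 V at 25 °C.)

pH = 6.25

E°_cell = 0.80 V and n = 2.
log Q = n(E° − E)/0.0592 = 2×(0.80 − 1.118)/0.0592 = -10.743.
With Q = [H⁺]^2 / ([Ag⁺]^2·P(H₂)), solving for [H⁺] gives log[H⁺] = -6.247, so pH = 6.25.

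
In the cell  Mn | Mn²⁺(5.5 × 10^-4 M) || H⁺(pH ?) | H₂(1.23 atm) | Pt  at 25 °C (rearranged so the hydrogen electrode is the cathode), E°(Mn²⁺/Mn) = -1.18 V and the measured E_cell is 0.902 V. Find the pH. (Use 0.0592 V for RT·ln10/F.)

pH = 6.28

E°_cell = 1.18 V and n = 2.
log Q = n(E° − E)/0.0592 = 2×(1.18 − 0.902)/0.0592 = 9.392.
With Q = [Mn²⁺]·P(H₂) / [H⁺]^2, solving for [H⁺] gives log[H⁺] = -6.281, so pH = 6.28.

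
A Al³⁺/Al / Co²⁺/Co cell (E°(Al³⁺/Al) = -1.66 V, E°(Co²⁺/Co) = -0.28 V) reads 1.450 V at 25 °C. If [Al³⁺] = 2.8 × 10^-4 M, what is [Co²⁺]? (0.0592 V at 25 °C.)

0.99 M

From the Nernst equation, log Q = n(E° − E)/0.0592 = 6(1.38 − 1.450)/0.0592 = -7.095, so Q = 8.04 × 10^-8.
With Q = [Al³⁺]^2/[Co²⁺]^3 and the known concentrations, [Co²⁺]^3 in the denominator gives [Co²⁺] = 0.99 M.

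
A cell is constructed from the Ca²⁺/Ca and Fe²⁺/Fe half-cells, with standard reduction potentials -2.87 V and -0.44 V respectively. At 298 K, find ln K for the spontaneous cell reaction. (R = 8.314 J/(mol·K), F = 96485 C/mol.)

E°_cell = -0.44 − (-2.87) = 2.43 V, with n = 2 electrons transferred.
At equilibrium E = 0, so the Nernst equation gives ln K = nFE°/RT = (2)(96485)(2.43)/((8.314)(298)) = 189.26.

ln K = 189.3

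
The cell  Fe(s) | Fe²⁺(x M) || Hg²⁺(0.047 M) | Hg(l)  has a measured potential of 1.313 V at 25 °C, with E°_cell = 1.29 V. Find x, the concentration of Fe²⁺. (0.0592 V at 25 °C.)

0.0079 M

From the Nernst equation, log Q = n(E° − E)/0.0592 = 2(1.29 − 1.313)/0.0592 = -0.777, so Q = 0.167.
With Q = [Fe²⁺]/[Hg²⁺] and the known concentrations, [Fe²⁺] in the numerator gives [Fe²⁺] = 0.0079 M.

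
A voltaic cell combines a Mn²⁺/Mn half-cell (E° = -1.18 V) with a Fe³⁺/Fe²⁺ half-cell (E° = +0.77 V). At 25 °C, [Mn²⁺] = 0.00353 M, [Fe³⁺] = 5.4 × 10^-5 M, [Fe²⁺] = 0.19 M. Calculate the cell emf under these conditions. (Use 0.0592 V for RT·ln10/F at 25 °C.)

The Fe³⁺/Fe²⁺ couple has the higher reduction potential and acts as the cathode, so E°_cell = +0.77 − (-1.18) = 1.95 V.
Balancing electrons gives n = 2; the reaction quotient is Q = [Mn²⁺]·[Fe²⁺]^2/[Fe³⁺]^2 = 4.37 × 10^4.
At 25 °C, E = E° − (0.0592/n) log Q = 1.95 − (0.0592/2)(4.640) = 1.950 − 0.137 = 1.813 V.

1.81 V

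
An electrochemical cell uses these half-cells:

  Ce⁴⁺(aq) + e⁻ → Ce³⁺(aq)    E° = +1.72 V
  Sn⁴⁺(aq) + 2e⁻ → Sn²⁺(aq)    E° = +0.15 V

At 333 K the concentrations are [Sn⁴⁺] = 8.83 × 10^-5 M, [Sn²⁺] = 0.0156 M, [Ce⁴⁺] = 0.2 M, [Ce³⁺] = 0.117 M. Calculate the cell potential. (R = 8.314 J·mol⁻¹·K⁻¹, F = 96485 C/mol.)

1.66 V

The Ce⁴⁺/Ce³⁺ couple has the higher reduction potential and acts as the cathode, so E°_cell = +1.72 − (+0.15) = 1.57 V.
Balancing electrons gives n = 2; the reaction quotient is Q = [Sn⁴⁺]·[Ce³⁺]^2/([Sn²⁺]·[Ce⁴⁺]^2) = 0.00194.
E = E° − (RT/nF) ln Q = 1.57 − (8.314×333)/(2×96485) × (-6.247) = 1.570 + 0.090 = 1.660 V.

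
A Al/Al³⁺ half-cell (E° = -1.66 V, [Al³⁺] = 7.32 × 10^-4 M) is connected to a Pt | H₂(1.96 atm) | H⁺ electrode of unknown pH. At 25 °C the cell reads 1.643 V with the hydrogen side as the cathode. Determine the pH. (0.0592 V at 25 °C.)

E°_cell = 1.66 V and n = 6.
log Q = n(E° − E)/0.0592 = 6×(1.66 − 1.643)/0.0592 = 1.723.
With Q = [Al³⁺]^2·P(H₂)^3 / [H⁺]^6, solving for [H⁺] gives log[H⁺] = -1.186, so pH = 1.19.

pH = 1.19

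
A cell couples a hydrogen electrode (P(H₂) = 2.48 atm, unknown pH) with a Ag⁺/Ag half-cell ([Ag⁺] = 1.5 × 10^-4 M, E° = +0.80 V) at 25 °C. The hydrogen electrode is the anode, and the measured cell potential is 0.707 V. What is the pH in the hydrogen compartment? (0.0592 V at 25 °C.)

E°_cell = 0.80 V and n = 2.
log Q = n(E° − E)/0.0592 = 2×(0.80 − 0.707)/0.0592 = 3.142.
With Q = [H⁺]^2 / ([Ag⁺]^2·P(H₂)), solving for [H⁺] gives log[H⁺] = -2.056, so pH = 2.06.

pH = 2.06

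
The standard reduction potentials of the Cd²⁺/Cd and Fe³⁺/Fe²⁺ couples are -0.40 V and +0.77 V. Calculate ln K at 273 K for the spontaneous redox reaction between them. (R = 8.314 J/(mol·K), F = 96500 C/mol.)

E°_cell = +0.77 − (-0.40) = 1.17 V, with n = 2 electrons transferred.
At equilibrium E = 0, so the Nernst equation gives ln K = nFE°/RT = (2)(96500)(1.17)/((8.314)(273)) = 99.49.

ln K = 99.5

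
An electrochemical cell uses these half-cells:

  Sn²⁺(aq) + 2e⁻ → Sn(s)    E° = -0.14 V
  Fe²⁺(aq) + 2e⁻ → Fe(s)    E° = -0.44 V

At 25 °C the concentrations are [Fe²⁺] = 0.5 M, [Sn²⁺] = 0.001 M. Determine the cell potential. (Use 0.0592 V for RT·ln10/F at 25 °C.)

0.220 V

The Sn²⁺/Sn couple has the higher reduction potential and acts as the cathode, so E°_cell = -0.14 − (-0.44) = 0.30 V.
Balancing electrons gives n = 2; the reaction quotient is Q = [Fe²⁺]/[Sn²⁺] = 500.
At 25 °C, E = E° − (0.0592/n) log Q = 0.30 − (0.0592/2)(2.699) = 0.300 − 0.080 = 0.220 V.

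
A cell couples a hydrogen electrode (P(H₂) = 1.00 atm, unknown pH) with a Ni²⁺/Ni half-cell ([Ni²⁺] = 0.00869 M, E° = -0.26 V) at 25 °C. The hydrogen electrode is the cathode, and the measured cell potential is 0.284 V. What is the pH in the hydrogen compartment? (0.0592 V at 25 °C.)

pH = 0.63

E°_cell = 0.26 V and n = 2.
log Q = n(E° − E)/0.0592 = 2×(0.26 − 0.284)/0.0592 = -0.811.
With Q = [Ni²⁺]·P(H₂) / [H⁺]^2, solving for [H⁺] gives log[H⁺] = -0.625, so pH = 0.63.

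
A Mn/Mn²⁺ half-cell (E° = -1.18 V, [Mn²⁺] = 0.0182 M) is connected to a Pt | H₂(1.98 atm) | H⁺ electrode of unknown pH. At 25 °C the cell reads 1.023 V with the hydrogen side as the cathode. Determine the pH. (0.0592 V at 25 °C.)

E°_cell = 1.18 V and n = 2.
log Q = n(E° − E)/0.0592 = 2×(1.18 − 1.023)/0.0592 = 5.304.
With Q = [Mn²⁺]·P(H₂) / [H⁺]^2, solving for [H⁺] gives log[H⁺] = -3.374, so pH = 3.37.

pH = 3.37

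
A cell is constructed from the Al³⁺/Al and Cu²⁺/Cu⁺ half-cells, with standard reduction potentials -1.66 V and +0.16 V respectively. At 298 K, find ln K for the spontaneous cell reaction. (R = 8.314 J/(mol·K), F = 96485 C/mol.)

ln K = 212.6

E°_cell = +0.16 − (-1.66) = 1.82 V, with n = 3 electrons transferred.
At equilibrium E = 0, so the Nernst equation gives ln K = nFE°/RT = (3)(96485)(1.82)/((8.314)(298)) = 212.63.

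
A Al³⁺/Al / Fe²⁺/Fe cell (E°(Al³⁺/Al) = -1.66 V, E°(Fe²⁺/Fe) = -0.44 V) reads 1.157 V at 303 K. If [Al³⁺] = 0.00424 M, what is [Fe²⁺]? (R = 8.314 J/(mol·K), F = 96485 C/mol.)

From the Nernst equation, ln Q = nF(E° − E)/RT = 6×96485×(1.22 − 1.157)/(8.314×303) = 14.478, so Q = 1.94 × 10^6.
With Q = [Al³⁺]^2/[Fe²⁺]^3 and the known concentrations, [Fe²⁺]^3 in the denominator gives [Fe²⁺] = 2.1 × 10^-4 M.

2.1 × 10^-4 M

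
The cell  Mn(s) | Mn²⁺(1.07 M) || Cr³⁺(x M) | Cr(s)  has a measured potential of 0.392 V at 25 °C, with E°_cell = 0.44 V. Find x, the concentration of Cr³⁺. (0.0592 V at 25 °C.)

0.0041 M

From the Nernst equation, log Q = n(E° − E)/0.0592 = 6(0.44 − 0.392)/0.0592 = 4.865, so Q = 7.33 × 10^4.
With Q = [Mn²⁺]^3/[Cr³⁺]^2 and the known concentrations, [Cr³⁺]^2 in the denominator gives [Cr³⁺] = 0.0041 M.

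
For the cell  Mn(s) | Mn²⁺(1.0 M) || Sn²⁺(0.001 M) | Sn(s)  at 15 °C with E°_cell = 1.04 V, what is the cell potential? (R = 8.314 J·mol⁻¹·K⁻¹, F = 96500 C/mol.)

Balancing electrons gives n = 2; the reaction quotient is Q = [Mn²⁺]/[Sn²⁺] = 1000.
E = E° − (RT/nF) ln Q = 1.04 − (8.314×288)/(2×96500) × (6.908) = 1.040 − 0.086 = 0.954 V.

0.954 V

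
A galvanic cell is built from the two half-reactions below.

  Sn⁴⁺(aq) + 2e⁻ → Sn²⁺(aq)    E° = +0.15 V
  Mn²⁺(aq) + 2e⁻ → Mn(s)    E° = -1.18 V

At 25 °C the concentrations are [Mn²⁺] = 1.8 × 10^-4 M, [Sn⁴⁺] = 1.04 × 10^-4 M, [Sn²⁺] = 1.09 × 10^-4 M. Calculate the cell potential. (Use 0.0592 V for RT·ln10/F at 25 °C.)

The Sn⁴⁺/Sn²⁺ couple has the higher reduction potential and acts as the cathode, so E°_cell = +0.15 − (-1.18) = 1.33 V.
Balancing electrons gives n = 2; the reaction quotient is Q = [Mn²⁺]·[Sn²⁺]/[Sn⁴⁺] = 1.89 × 10^-4.
At 25 °C, E = E° − (0.0592/n) log Q = 1.33 − (0.0592/2)(-3.724) = 1.330 + 0.110 = 1.440 V.

1.44 V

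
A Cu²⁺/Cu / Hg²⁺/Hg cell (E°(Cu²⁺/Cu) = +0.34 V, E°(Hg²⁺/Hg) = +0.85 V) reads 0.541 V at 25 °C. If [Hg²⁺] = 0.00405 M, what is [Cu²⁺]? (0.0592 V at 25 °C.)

From the Nernst equation, log Q = n(E° − E)/0.0592 = 2(0.51 − 0.541)/0.0592 = -1.047, so Q = 0.0897.
With Q = [Cu²⁺]/[Hg²⁺] and the known concentrations, [Cu²⁺] in the numerator gives [Cu²⁺] = 3.6 × 10^-4 M.

3.6 × 10^-4 M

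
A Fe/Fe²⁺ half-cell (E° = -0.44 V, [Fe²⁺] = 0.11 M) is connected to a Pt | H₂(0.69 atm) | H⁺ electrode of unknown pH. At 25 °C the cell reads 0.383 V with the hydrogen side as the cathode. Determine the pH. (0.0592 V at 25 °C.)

pH = 1.52

E°_cell = 0.44 V and n = 2.
log Q = n(E° − E)/0.0592 = 2×(0.44 − 0.383)/0.0592 = 1.926.
With Q = [Fe²⁺]·P(H₂) / [H⁺]^2, solving for [H⁺] gives log[H⁺] = -1.523, so pH = 1.52.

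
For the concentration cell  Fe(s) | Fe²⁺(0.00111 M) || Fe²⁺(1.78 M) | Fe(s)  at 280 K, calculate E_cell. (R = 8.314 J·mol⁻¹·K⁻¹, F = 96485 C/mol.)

Both half-cells are Fe²⁺/Fe, so E°_cell = 0. The concentrated side is the cathode; the cell reaction moves Fe²⁺ from high to low concentration with n = 2.
Q = [Fe²⁺]_dilute/[Fe²⁺]_conc = 0.00111/1.78 = 6.24 × 10^-4.
E = 0 − (RT/nF) ln Q = −((8.314×280)/(2×96485))(-7.380) = 0.0890 V.

0.089 V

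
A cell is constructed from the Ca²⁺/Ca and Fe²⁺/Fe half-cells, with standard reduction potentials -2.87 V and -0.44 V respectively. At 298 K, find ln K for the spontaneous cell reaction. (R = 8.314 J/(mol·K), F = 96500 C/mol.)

E°_cell = -0.44 − (-2.87) = 2.43 V, with n = 2 electrons transferred.
At equilibrium E = 0, so the Nernst equation gives ln K = nFE°/RT = (2)(96500)(2.43)/((8.314)(298)) = 189.29.

ln K = 189.3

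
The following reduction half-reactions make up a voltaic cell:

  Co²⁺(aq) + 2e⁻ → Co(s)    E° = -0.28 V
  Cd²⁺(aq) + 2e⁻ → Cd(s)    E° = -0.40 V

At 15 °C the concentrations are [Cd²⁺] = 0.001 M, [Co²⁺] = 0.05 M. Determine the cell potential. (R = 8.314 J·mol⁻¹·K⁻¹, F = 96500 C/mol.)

0.169 V

The Co²⁺/Co couple has the higher reduction potential and acts as the cathode, so E°_cell = -0.28 − (-0.40) = 0.12 V.
Balancing electrons gives n = 2; the reaction quotient is Q = [Cd²⁺]/[Co²⁺] = 0.0200.
E = E° − (RT/nF) ln Q = 0.12 − (8.314×288)/(2×96500) × (-3.912) = 0.120 + 0.049 = 0.169 V.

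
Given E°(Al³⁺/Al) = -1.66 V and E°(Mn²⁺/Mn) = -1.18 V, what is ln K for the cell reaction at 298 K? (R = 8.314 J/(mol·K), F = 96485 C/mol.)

ln K = 112.2

E°_cell = -1.18 − (-1.66) = 0.48 V, with n = 6 electrons transferred.
At equilibrium E = 0, so the Nernst equation gives ln K = nFE°/RT = (6)(96485)(0.48)/((8.314)(298)) = 112.16.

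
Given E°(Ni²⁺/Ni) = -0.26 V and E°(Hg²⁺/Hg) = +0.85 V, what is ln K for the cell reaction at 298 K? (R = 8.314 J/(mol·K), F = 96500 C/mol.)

ln K = 86.5

E°_cell = +0.85 − (-0.26) = 1.11 V, with n = 2 electrons transferred.
At equilibrium E = 0, so the Nernst equation gives ln K = nFE°/RT = (2)(96500)(1.11)/((8.314)(298)) = 86.47.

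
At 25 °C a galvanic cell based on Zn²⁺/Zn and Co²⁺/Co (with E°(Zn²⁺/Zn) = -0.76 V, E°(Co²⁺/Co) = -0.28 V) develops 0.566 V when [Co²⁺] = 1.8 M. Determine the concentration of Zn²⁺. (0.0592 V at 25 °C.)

0.0022 M

From the Nernst equation, log Q = n(E° − E)/0.0592 = 2(0.48 − 0.566)/0.0592 = -2.905, so Q = 0.00124.
With Q = [Zn²⁺]/[Co²⁺] and the known concentrations, [Zn²⁺] in the numerator gives [Zn²⁺] = 0.0022 M.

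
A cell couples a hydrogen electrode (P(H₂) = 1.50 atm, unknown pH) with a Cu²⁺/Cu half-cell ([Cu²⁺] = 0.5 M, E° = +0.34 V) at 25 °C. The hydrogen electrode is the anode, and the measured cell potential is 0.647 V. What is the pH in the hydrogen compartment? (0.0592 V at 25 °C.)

E°_cell = 0.34 V and n = 2.
log Q = n(E° − E)/0.0592 = 2×(0.34 − 0.647)/0.0592 = -10.372.
With Q = [H⁺]^2 / ([Cu²⁺]·P(H₂)), solving for [H⁺] gives log[H⁺] = -5.248, so pH = 5.25.

pH = 5.25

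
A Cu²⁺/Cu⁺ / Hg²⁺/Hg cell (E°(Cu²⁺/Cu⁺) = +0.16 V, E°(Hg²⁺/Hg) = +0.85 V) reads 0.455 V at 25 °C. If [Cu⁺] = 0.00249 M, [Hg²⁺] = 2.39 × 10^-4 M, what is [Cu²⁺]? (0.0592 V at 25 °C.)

From the Nernst equation, log Q = n(E° − E)/0.0592 = 2(0.69 − 0.455)/0.0592 = 7.939, so Q = 8.69 × 10^7.
With Q = [Cu²⁺]^2/([Cu⁺]^2·[Hg²⁺]) and the known concentrations, [Cu²⁺]^2 in the numerator gives [Cu²⁺] = 0.36 M.

0.36 M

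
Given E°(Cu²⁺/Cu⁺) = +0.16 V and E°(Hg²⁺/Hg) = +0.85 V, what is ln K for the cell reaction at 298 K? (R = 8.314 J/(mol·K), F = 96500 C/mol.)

E°_cell = +0.85 − (+0.16) = 0.69 V, with n = 2 electrons transferred.
At equilibrium E = 0, so the Nernst equation gives ln K = nFE°/RT = (2)(96500)(0.69)/((8.314)(298)) = 53.75.

ln K = 53.8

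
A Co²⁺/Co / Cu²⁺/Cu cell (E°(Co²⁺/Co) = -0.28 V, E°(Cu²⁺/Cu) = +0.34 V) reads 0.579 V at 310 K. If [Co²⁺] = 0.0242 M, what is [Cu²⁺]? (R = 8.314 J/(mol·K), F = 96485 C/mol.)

From the Nernst equation, ln Q = nF(E° − E)/RT = 2×96485×(0.62 − 0.579)/(8.314×310) = 3.070, so Q = 21.5.
With Q = [Co²⁺]/[Cu²⁺] and the known concentrations, [Cu²⁺] in the denominator gives [Cu²⁺] = 0.0011 M.

0.0011 M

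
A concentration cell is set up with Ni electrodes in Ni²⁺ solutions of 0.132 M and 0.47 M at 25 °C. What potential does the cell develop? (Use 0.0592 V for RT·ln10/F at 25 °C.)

Both half-cells are Ni²⁺/Ni, so E°_cell = 0. The concentrated side is the cathode; the cell reaction moves Ni²⁺ from high to low concentration with n = 2.
Q = [Ni²⁺]_dilute/[Ni²⁺]_conc = 0.132/0.47 = 0.281.
E = 0 − (0.0592/2) log Q = −(0.0592/2)(-0.552) = 0.0163 V.

0.016 V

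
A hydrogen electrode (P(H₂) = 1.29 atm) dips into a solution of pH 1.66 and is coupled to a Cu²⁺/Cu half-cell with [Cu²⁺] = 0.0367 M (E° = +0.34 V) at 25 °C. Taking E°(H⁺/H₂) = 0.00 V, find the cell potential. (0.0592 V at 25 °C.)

The Cu²⁺/Cu couple is the cathode, so E°_cell = 0.34 V; n = 2.
[H⁺] = 10^(−1.66) = 0.022 M, and Q = [H⁺]^2 / ([Cu²⁺]·P(H₂)) = 0.0101.
E = E° − (0.0592/2) log Q = 0.34 − (0.0592/2)(-1.995) = 0.399 V.

0.40 V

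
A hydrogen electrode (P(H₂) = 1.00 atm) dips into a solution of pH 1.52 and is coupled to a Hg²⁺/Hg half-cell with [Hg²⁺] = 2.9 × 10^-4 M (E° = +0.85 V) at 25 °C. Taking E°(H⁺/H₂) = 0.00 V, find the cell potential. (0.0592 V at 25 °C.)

The Hg²⁺/Hg couple is the cathode, so E°_cell = 0.85 V; n = 2.
[H⁺] = 10^(−1.52) = 0.030 M, and Q = [H⁺]^2 / ([Hg²⁺]·P(H₂)) = 3.14.
E = E° − (0.0592/2) log Q = 0.85 − (0.0592/2)(0.498) = 0.835 V.

0.84 V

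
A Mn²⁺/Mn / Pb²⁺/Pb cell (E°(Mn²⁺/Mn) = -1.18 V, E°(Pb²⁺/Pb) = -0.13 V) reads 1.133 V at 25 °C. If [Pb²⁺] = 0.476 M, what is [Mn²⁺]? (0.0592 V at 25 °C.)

From the Nernst equation, log Q = n(E° − E)/0.0592 = 2(1.05 − 1.133)/0.0592 = -2.804, so Q = 0.00157.
With Q = [Mn²⁺]/[Pb²⁺] and the known concentrations, [Mn²⁺] in the numerator gives [Mn²⁺] = 7.5 × 10^-4 M.

7.5 × 10^-4 M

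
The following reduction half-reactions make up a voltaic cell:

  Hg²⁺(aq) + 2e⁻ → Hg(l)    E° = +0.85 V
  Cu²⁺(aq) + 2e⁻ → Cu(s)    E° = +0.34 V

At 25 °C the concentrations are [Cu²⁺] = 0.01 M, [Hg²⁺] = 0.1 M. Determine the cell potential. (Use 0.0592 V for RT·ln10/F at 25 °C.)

0.540 V

The Hg²⁺/Hg couple has the higher reduction potential and acts as the cathode, so E°_cell = +0.85 − (+0.34) = 0.51 V.
Balancing electrons gives n = 2; the reaction quotient is Q = [Cu²⁺]/[Hg²⁺] = 0.100.
At 25 °C, E = E° − (0.0592/n) log Q = 0.51 − (0.0592/2)(-1.000) = 0.510 + 0.030 = 0.540 V.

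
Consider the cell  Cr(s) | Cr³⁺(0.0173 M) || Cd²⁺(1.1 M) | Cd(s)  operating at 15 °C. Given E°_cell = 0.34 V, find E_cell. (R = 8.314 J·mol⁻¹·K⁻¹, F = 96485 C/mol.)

Balancing electrons gives n = 6; the reaction quotient is Q = [Cr³⁺]^2/[Cd²⁺]^3 = 2.25 × 10^-4.
E = E° − (RT/nF) ln Q = 0.34 − (8.314×288)/(6×96485) × (-8.400) = 0.340 + 0.035 = 0.375 V.

0.375 V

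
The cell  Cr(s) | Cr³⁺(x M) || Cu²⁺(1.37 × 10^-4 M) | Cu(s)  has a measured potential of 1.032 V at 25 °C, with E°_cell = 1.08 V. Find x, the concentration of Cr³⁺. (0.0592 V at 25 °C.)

4.3 × 10^-4 M

From the Nernst equation, log Q = n(E° − E)/0.0592 = 6(1.08 − 1.032)/0.0592 = 4.865, so Q = 7.33 × 10^4.
With Q = [Cr³⁺]^2/[Cu²⁺]^3 and the known concentrations, [Cr³⁺]^2 in the numerator gives [Cr³⁺] = 4.3 × 10^-4 M.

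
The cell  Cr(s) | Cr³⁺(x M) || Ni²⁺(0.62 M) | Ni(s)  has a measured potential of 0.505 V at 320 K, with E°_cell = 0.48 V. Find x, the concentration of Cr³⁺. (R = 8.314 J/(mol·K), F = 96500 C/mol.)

From the Nernst equation, ln Q = nF(E° − E)/RT = 6×96500×(0.48 − 0.505)/(8.314×320) = -5.441, so Q = 0.00434.
With Q = [Cr³⁺]^2/[Ni²⁺]^3 and the known concentrations, [Cr³⁺]^2 in the numerator gives [Cr³⁺] = 0.032 M.

0.032 M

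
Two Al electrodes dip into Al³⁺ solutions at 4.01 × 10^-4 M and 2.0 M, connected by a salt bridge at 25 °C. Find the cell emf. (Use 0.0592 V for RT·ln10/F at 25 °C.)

0.073 V

Both half-cells are Al³⁺/Al, so E°_cell = 0. The concentrated side is the cathode; the cell reaction moves Al³⁺ from high to low concentration with n = 3.
Q = [Al³⁺]_dilute/[Al³⁺]_conc = 4.01 × 10^-4/2.0 = 2 × 10^-4.
E = 0 − (0.0592/3) log Q = −(0.0592/3)(-3.698) = 0.0730 V.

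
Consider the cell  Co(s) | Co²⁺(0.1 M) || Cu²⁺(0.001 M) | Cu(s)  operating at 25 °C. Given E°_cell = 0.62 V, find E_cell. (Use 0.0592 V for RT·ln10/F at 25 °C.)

Balancing electrons gives n = 2; the reaction quotient is Q = [Co²⁺]/[Cu²⁺] = 100.
At 25 °C, E = E° − (0.0592/n) log Q = 0.62 − (0.0592/2)(2.000) = 0.620 − 0.059 = 0.561 V.

0.561 V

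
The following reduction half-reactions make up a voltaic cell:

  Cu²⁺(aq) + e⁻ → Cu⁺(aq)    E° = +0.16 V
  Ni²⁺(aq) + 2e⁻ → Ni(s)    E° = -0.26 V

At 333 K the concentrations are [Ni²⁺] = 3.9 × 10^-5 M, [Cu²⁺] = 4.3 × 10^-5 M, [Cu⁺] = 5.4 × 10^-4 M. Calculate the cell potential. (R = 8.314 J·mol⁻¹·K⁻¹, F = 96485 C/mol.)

0.493 V

The Cu²⁺/Cu⁺ couple has the higher reduction potential and acts as the cathode, so E°_cell = +0.16 − (-0.26) = 0.42 V.
Balancing electrons gives n = 2; the reaction quotient is Q = [Ni²⁺]·[Cu⁺]^2/[Cu²⁺]^2 = 0.00615.
E = E° − (RT/nF) ln Q = 0.42 − (8.314×333)/(2×96485) × (-5.091) = 0.420 + 0.073 = 0.493 V.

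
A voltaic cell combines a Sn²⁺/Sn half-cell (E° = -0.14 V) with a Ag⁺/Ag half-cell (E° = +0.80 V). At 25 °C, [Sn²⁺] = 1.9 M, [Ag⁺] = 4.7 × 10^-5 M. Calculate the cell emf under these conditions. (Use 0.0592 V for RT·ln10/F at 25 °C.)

The Ag⁺/Ag couple has the higher reduction potential and acts as the cathode, so E°_cell = +0.80 − (-0.14) = 0.94 V.
Balancing electrons gives n = 2; the reaction quotient is Q = [Sn²⁺]/[Ag⁺]^2 = 8.6 × 10^8.
At 25 °C, E = E° − (0.0592/n) log Q = 0.94 − (0.0592/2)(8.935) = 0.940 − 0.264 = 0.676 V.

0.676 V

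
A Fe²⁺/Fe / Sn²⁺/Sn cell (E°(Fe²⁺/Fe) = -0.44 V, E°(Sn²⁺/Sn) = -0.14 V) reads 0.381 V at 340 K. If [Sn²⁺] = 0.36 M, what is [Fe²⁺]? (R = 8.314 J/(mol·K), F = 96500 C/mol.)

0.0014 M

From the Nernst equation, ln Q = nF(E° − E)/RT = 2×96500×(0.30 − 0.381)/(8.314×340) = -5.530, so Q = 0.00396.
With Q = [Fe²⁺]/[Sn²⁺] and the known concentrations, [Fe²⁺] in the numerator gives [Fe²⁺] = 0.0014 M.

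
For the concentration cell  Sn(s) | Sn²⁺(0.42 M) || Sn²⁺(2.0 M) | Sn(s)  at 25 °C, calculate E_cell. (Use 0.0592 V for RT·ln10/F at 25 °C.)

Both half-cells are Sn²⁺/Sn, so E°_cell = 0. The concentrated side is the cathode; the cell reaction moves Sn²⁺ from high to low concentration with n = 2.
Q = [Sn²⁺]_dilute/[Sn²⁺]_conc = 0.42/2.0 = 0.210.
E = 0 − (0.0592/2) log Q = −(0.0592/2)(-0.678) = 0.0201 V.

0.020 V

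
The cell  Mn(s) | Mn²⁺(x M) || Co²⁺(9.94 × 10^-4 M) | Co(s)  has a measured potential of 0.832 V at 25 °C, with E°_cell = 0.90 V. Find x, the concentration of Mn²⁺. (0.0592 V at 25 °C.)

From the Nernst equation, log Q = n(E° − E)/0.0592 = 2(0.90 − 0.832)/0.0592 = 2.297, so Q = 198.
With Q = [Mn²⁺]/[Co²⁺] and the known concentrations, [Mn²⁺] in the numerator gives [Mn²⁺] = 0.2 M.

0.2 M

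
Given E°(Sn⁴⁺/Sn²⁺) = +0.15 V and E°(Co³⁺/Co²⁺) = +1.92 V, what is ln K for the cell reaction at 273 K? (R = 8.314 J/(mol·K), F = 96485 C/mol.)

E°_cell = +1.92 − (+0.15) = 1.77 V, with n = 2 electrons transferred.
At equilibrium E = 0, so the Nernst equation gives ln K = nFE°/RT = (2)(96485)(1.77)/((8.314)(273)) = 150.48.

ln K = 150.5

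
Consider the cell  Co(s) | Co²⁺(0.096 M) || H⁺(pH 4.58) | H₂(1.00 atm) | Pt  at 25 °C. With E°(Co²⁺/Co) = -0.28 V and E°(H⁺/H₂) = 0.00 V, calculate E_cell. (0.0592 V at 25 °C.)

0.039 V

The hydrogen couple is the cathode, so E°_cell = 0.28 V; n = 2.
[H⁺] = 10^(−4.58) = 2.6 × 10^-5 M, and Q = [Co²⁺]·P(H₂) / [H⁺]^2 = 1.39 × 10^8.
E = E° − (0.0592/2) log Q = 0.28 − (0.0592/2)(8.142) = 0.039 V.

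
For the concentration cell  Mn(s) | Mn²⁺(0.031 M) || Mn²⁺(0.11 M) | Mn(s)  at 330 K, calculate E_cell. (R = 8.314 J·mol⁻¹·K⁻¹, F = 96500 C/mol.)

0.018 V

Both half-cells are Mn²⁺/Mn, so E°_cell = 0. The concentrated side is the cathode; the cell reaction moves Mn²⁺ from high to low concentration with n = 2.
Q = [Mn²⁺]_dilute/[Mn²⁺]_conc = 0.031/0.11 = 0.282.
E = 0 − (RT/nF) ln Q = −((8.314×330)/(2×96500))(-1.266) = 0.0180 V.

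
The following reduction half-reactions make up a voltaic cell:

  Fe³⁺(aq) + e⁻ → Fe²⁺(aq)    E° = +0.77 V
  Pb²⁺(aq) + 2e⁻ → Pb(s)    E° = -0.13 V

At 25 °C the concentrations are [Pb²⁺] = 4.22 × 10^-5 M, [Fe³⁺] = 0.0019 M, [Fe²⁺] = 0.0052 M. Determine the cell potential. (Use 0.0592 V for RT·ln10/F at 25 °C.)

The Fe³⁺/Fe²⁺ couple has the higher reduction potential and acts as the cathode, so E°_cell = +0.77 − (-0.13) = 0.90 V.
Balancing electrons gives n = 2; the reaction quotient is Q = [Pb²⁺]·[Fe²⁺]^2/[Fe³⁺]^2 = 3.16 × 10^-4.
At 25 °C, E = E° − (0.0592/n) log Q = 0.90 − (0.0592/2)(-3.500) = 0.900 + 0.104 = 1.004 V.

1.00 V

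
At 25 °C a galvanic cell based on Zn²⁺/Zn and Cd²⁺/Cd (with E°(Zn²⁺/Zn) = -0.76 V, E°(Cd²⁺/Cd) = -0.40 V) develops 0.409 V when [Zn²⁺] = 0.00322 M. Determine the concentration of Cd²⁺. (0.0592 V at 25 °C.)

From the Nernst equation, log Q = n(E° − E)/0.0592 = 2(0.36 − 0.409)/0.0592 = -1.655, so Q = 0.0221.
With Q = [Zn²⁺]/[Cd²⁺] and the known concentrations, [Cd²⁺] in the denominator gives [Cd²⁺] = 0.15 M.

0.15 M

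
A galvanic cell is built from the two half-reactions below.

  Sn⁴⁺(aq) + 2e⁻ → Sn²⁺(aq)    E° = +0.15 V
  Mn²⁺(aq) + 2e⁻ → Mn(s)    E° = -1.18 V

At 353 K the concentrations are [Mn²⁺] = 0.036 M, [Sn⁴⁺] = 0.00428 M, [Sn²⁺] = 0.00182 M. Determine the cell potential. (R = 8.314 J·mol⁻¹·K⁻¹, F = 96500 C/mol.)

1.39 V

The Sn⁴⁺/Sn²⁺ couple has the higher reduction potential and acts as the cathode, so E°_cell = +0.15 − (-1.18) = 1.33 V.
Balancing electrons gives n = 2; the reaction quotient is Q = [Mn²⁺]·[Sn²⁺]/[Sn⁴⁺] = 0.0153.
E = E° − (RT/nF) ln Q = 1.33 − (8.314×353)/(2×96500) × (-4.179) = 1.330 + 0.064 = 1.394 V.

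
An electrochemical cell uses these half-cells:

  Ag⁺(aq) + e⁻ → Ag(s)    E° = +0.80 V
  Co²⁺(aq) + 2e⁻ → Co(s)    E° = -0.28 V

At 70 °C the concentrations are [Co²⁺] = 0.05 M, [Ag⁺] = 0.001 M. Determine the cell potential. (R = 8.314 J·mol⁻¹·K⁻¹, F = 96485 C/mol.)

The Ag⁺/Ag couple has the higher reduction potential and acts as the cathode, so E°_cell = +0.80 − (-0.28) = 1.08 V.
Balancing electrons gives n = 2; the reaction quotient is Q = [Co²⁺]/[Ag⁺]^2 = 5 × 10^4.
E = E° − (RT/nF) ln Q = 1.08 − (8.314×343)/(2×96485) × (10.820) = 1.080 − 0.160 = 0.920 V.

0.920 V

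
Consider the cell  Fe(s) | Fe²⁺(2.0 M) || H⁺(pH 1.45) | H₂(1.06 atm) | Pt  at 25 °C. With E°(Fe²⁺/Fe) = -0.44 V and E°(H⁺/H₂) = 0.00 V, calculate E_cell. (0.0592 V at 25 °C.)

0.34 V

The hydrogen couple is the cathode, so E°_cell = 0.44 V; n = 2.
[H⁺] = 10^(−1.45) = 0.035 M, and Q = [Fe²⁺]·P(H₂) / [H⁺]^2 = 1680.
E = E° − (0.0592/2) log Q = 0.44 − (0.0592/2)(3.226) = 0.345 V.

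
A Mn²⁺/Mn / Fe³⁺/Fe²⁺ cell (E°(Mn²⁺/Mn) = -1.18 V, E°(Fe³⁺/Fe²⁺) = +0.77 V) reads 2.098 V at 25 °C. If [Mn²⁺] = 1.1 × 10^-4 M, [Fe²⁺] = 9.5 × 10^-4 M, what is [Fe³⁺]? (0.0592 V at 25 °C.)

0.0032 M

From the Nernst equation, log Q = n(E° − E)/0.0592 = 2(1.95 − 2.098)/0.0592 = -5.000, so Q = 1 × 10^-5.
With Q = [Mn²⁺]·[Fe²⁺]^2/[Fe³⁺]^2 and the known concentrations, [Fe³⁺]^2 in the denominator gives [Fe³⁺] = 0.0032 M.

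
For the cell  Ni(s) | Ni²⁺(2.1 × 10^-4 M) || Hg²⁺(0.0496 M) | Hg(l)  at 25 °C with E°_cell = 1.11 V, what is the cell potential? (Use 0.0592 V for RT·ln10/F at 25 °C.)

Balancing electrons gives n = 2; the reaction quotient is Q = [Ni²⁺]/[Hg²⁺] = 0.00423.
At 25 °C, E = E° − (0.0592/n) log Q = 1.11 − (0.0592/2)(-2.373) = 1.110 + 0.070 = 1.180 V.

1.18 V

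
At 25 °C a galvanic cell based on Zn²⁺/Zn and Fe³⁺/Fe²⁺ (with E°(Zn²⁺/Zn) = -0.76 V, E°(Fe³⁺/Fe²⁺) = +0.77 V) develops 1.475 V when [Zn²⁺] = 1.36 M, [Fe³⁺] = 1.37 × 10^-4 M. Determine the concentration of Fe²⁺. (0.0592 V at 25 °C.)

From the Nernst equation, log Q = n(E° − E)/0.0592 = 2(1.53 − 1.475)/0.0592 = 1.858, so Q = 72.1.
With Q = [Zn²⁺]·[Fe²⁺]^2/[Fe³⁺]^2 and the known concentrations, [Fe²⁺]^2 in the numerator gives [Fe²⁺] = 0.001 M.

0.001 M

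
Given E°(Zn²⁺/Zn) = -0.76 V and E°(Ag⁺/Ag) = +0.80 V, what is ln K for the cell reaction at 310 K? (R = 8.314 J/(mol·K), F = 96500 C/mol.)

ln K = 116.8

E°_cell = +0.80 − (-0.76) = 1.56 V, with n = 2 electrons transferred.
At equilibrium E = 0, so the Nernst equation gives ln K = nFE°/RT = (2)(96500)(1.56)/((8.314)(310)) = 116.82.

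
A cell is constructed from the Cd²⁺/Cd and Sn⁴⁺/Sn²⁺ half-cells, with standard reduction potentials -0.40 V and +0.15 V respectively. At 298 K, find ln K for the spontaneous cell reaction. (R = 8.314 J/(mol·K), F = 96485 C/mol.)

ln K = 42.8

E°_cell = +0.15 − (-0.40) = 0.55 V, with n = 2 electrons transferred.
At equilibrium E = 0, so the Nernst equation gives ln K = nFE°/RT = (2)(96485)(0.55)/((8.314)(298)) = 42.84.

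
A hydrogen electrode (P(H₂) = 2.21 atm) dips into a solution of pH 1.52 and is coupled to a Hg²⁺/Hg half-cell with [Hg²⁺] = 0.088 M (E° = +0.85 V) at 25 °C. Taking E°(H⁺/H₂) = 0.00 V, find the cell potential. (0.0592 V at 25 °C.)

The Hg²⁺/Hg couple is the cathode, so E°_cell = 0.85 V; n = 2.
[H⁺] = 10^(−1.52) = 0.030 M, and Q = [H⁺]^2 / ([Hg²⁺]·P(H₂)) = 0.00469.
E = E° − (0.0592/2) log Q = 0.85 − (0.0592/2)(-2.329) = 0.919 V.

0.92 V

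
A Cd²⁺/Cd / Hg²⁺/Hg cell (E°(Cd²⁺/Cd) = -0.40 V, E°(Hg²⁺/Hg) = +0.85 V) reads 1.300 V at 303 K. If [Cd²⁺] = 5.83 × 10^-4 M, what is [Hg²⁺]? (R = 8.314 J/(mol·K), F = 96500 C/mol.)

0.027 M

From the Nernst equation, ln Q = nF(E° − E)/RT = 2×96500×(1.25 − 1.300)/(8.314×303) = -3.831, so Q = 0.0217.
With Q = [Cd²⁺]/[Hg²⁺] and the known concentrations, [Hg²⁺] in the denominator gives [Hg²⁺] = 0.027 M.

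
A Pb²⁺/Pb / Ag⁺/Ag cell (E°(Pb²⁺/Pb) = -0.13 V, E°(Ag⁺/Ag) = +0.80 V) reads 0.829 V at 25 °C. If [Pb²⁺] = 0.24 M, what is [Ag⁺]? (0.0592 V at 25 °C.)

0.0096 M

From the Nernst equation, log Q = n(E° − E)/0.0592 = 2(0.93 − 0.829)/0.0592 = 3.412, so Q = 2580.
With Q = [Pb²⁺]/[Ag⁺]^2 and the known concentrations, [Ag⁺]^2 in the denominator gives [Ag⁺] = 0.0096 M.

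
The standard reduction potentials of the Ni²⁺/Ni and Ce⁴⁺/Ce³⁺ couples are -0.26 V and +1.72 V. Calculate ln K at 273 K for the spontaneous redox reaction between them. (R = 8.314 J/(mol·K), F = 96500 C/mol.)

ln K = 168.4

E°_cell = +1.72 − (-0.26) = 1.98 V, with n = 2 electrons transferred.
At equilibrium E = 0, so the Nernst equation gives ln K = nFE°/RT = (2)(96500)(1.98)/((8.314)(273)) = 168.36.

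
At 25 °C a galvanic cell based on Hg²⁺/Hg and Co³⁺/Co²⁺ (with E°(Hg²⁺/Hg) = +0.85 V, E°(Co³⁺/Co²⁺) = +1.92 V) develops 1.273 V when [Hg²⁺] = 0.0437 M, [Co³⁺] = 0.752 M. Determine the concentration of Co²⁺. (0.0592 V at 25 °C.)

0.0013 M

From the Nernst equation, log Q = n(E° − E)/0.0592 = 2(1.07 − 1.273)/0.0592 = -6.858, so Q = 1.39 × 10^-7.
With Q = [Hg²⁺]·[Co²⁺]^2/[Co³⁺]^2 and the known concentrations, [Co²⁺]^2 in the numerator gives [Co²⁺] = 0.0013 M.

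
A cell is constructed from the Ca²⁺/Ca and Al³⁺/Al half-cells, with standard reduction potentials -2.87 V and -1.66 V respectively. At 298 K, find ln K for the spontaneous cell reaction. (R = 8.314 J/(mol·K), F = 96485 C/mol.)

ln K = 282.7

E°_cell = -1.66 − (-2.87) = 1.21 V, with n = 6 electrons transferred.
At equilibrium E = 0, so the Nernst equation gives ln K = nFE°/RT = (6)(96485)(1.21)/((8.314)(298)) = 282.73.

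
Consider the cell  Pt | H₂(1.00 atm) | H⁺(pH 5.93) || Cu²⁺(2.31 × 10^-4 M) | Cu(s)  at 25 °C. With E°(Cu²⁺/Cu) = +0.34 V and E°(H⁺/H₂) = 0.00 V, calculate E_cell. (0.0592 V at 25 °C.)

The Cu²⁺/Cu couple is the cathode, so E°_cell = 0.34 V; n = 2.
[H⁺] = 10^(−5.93) = 1.2 × 10^-6 M, and Q = [H⁺]^2 / ([Cu²⁺]·P(H₂)) = 5.98 × 10^-9.
E = E° − (0.0592/2) log Q = 0.34 − (0.0592/2)(-8.224) = 0.583 V.

0.58 V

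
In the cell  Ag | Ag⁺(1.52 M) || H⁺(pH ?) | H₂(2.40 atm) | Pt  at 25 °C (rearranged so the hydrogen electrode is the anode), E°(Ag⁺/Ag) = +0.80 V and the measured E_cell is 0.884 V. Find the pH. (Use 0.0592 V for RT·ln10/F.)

E°_cell = 0.80 V and n = 2.
log Q = n(E° − E)/0.0592 = 2×(0.80 − 0.884)/0.0592 = -2.838.
With Q = [H⁺]^2 / ([Ag⁺]^2·P(H₂)), solving for [H⁺] gives log[H⁺] = -1.047, so pH = 1.05.

pH = 1.05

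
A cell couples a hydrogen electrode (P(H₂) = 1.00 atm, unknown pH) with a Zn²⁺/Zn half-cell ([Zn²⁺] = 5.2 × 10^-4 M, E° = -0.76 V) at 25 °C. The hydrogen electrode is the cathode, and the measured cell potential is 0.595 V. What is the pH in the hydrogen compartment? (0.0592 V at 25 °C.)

E°_cell = 0.76 V and n = 2.
log Q = n(E° − E)/0.0592 = 2×(0.76 − 0.595)/0.0592 = 5.574.
With Q = [Zn²⁺]·P(H₂) / [H⁺]^2, solving for [H⁺] gives log[H⁺] = -4.429, so pH = 4.43.

pH = 4.43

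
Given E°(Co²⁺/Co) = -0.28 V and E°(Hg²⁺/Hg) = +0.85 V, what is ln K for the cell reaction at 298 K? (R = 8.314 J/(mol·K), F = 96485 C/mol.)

E°_cell = +0.85 − (-0.28) = 1.13 V, with n = 2 electrons transferred.
At equilibrium E = 0, so the Nernst equation gives ln K = nFE°/RT = (2)(96485)(1.13)/((8.314)(298)) = 88.01.

ln K = 88.0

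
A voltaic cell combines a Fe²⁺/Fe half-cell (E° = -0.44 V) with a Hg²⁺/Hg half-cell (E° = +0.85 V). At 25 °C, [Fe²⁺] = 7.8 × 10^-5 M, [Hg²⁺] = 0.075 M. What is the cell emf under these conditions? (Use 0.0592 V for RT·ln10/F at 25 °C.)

1.38 V

The Hg²⁺/Hg couple has the higher reduction potential and acts as the cathode, so E°_cell = +0.85 − (-0.44) = 1.29 V.
Balancing electrons gives n = 2; the reaction quotient is Q = [Fe²⁺]/[Hg²⁺] = 0.00104.
At 25 °C, E = E° − (0.0592/n) log Q = 1.29 − (0.0592/2)(-2.983) = 1.290 + 0.088 = 1.378 V.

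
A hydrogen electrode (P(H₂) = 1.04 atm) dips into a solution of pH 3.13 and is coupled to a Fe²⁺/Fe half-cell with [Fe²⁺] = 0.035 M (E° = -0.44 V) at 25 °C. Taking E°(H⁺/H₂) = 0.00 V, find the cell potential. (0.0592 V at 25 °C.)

The hydrogen couple is the cathode, so E°_cell = 0.44 V; n = 2.
[H⁺] = 10^(−3.13) = 7.4 × 10^-4 M, and Q = [Fe²⁺]·P(H₂) / [H⁺]^2 = 6.62 × 10^4.
E = E° − (0.0592/2) log Q = 0.44 − (0.0592/2)(4.821) = 0.297 V.

0.30 V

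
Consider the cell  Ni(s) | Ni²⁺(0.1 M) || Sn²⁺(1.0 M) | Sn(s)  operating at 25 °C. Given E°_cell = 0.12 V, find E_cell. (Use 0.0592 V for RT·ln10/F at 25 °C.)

0.150 V

Balancing electrons gives n = 2; the reaction quotient is Q = [Ni²⁺]/[Sn²⁺] = 0.100.
At 25 °C, E = E° − (0.0592/n) log Q = 0.12 − (0.0592/2)(-1.000) = 0.120 + 0.030 = 0.150 V.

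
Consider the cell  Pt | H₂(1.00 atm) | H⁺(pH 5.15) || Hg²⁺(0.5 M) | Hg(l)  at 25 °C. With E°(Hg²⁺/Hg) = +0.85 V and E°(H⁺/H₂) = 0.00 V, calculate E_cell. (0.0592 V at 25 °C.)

The Hg²⁺/Hg couple is the cathode, so E°_cell = 0.85 V; n = 2.
[H⁺] = 10^(−5.15) = 7.1 × 10^-6 M, and Q = [H⁺]^2 / ([Hg²⁺]·P(H₂)) = 1 × 10^-10.
E = E° − (0.0592/2) log Q = 0.85 − (0.0592/2)(-9.999) = 1.146 V.

1.15 V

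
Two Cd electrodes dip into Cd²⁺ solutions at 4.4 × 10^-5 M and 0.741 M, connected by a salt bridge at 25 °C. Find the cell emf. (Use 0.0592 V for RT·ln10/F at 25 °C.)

0.13 V

Both half-cells are Cd²⁺/Cd, so E°_cell = 0. The concentrated side is the cathode; the cell reaction moves Cd²⁺ from high to low concentration with n = 2.
Q = [Cd²⁺]_dilute/[Cd²⁺]_conc = 4.4 × 10^-5/0.741 = 5.94 × 10^-5.
E = 0 − (0.0592/2) log Q = −(0.0592/2)(-4.226) = 0.1251 V.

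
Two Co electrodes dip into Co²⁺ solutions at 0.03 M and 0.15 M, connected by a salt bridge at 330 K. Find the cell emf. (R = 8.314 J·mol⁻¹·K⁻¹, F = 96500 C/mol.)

0.023 V

Both half-cells are Co²⁺/Co, so E°_cell = 0. The concentrated side is the cathode; the cell reaction moves Co²⁺ from high to low concentration with n = 2.
Q = [Co²⁺]_dilute/[Co²⁺]_conc = 0.03/0.15 = 0.200.
E = 0 − (RT/nF) ln Q = −((8.314×330)/(2×96500))(-1.609) = 0.0229 V.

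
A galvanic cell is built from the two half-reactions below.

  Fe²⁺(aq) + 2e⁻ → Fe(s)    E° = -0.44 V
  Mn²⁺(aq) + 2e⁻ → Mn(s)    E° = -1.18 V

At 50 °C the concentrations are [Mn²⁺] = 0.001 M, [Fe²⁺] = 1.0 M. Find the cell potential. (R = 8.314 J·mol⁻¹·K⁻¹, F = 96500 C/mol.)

The Fe²⁺/Fe couple has the higher reduction potential and acts as the cathode, so E°_cell = -0.44 − (-1.18) = 0.74 V.
Balancing electrons gives n = 2; the reaction quotient is Q = [Mn²⁺]/[Fe²⁺] = 0.00100.
E = E° − (RT/nF) ln Q = 0.74 − (8.314×323)/(2×96500) × (-6.908) = 0.740 + 0.096 = 0.836 V.

0.836 V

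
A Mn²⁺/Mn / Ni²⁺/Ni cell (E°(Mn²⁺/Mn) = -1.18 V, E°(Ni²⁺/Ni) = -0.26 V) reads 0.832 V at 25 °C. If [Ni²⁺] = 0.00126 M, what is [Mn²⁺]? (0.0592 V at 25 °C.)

From the Nernst equation, log Q = n(E° − E)/0.0592 = 2(0.92 − 0.832)/0.0592 = 2.973, so Q = 940.
With Q = [Mn²⁺]/[Ni²⁺] and the known concentrations, [Mn²⁺] in the numerator gives [Mn²⁺] = 1.2 M.

1.2 M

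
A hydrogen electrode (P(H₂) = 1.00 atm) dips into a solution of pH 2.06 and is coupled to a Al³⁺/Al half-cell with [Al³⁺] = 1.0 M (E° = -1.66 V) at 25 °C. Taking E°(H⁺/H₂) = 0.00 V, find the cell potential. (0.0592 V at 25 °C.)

The hydrogen couple is the cathode, so E°_cell = 1.66 V; n = 6.
[H⁺] = 10^(−2.06) = 0.0087 M, and Q = [Al³⁺]^2·P(H₂)^3 / [H⁺]^6 = 2.29 × 10^12.
E = E° − (0.0592/6) log Q = 1.66 − (0.0592/6)(12.360) = 1.538 V.

1.54 V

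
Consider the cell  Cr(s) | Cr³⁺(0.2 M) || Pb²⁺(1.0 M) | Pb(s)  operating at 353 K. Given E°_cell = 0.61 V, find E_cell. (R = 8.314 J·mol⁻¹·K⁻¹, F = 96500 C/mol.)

Balancing electrons gives n = 6; the reaction quotient is Q = [Cr³⁺]^2/[Pb²⁺]^3 = 0.0400.
E = E° − (RT/nF) ln Q = 0.61 − (8.314×353)/(6×96500) × (-3.219) = 0.610 + 0.016 = 0.626 V.

0.626 V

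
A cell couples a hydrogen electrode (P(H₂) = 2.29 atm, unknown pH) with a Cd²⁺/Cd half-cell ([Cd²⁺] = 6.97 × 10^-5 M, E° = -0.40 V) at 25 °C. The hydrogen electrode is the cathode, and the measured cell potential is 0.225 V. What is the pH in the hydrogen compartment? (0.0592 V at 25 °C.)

pH = 4.85

E°_cell = 0.40 V and n = 2.
log Q = n(E° − E)/0.0592 = 2×(0.40 − 0.225)/0.0592 = 5.912.
With Q = [Cd²⁺]·P(H₂) / [H⁺]^2, solving for [H⁺] gives log[H⁺] = -4.855, so pH = 4.85.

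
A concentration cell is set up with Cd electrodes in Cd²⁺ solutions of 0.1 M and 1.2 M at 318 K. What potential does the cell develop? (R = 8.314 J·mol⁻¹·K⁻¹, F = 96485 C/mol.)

Both half-cells are Cd²⁺/Cd, so E°_cell = 0. The concentrated side is the cathode; the cell reaction moves Cd²⁺ from high to low concentration with n = 2.
Q = [Cd²⁺]_dilute/[Cd²⁺]_conc = 0.1/1.2 = 0.0833.
E = 0 − (RT/nF) ln Q = −((8.314×318)/(2×96485))(-2.485) = 0.0340 V.

0.034 V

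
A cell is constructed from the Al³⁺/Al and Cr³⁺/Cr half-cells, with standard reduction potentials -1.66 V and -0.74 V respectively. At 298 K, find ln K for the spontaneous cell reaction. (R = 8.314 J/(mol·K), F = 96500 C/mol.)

ln K = 107.5

E°_cell = -0.74 − (-1.66) = 0.92 V, with n = 3 electrons transferred.
At equilibrium E = 0, so the Nernst equation gives ln K = nFE°/RT = (3)(96500)(0.92)/((8.314)(298)) = 107.50.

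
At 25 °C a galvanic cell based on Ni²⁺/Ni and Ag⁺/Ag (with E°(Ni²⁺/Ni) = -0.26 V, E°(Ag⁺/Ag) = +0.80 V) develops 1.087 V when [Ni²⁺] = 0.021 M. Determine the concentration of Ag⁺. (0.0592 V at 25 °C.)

0.41 M

From the Nernst equation, log Q = n(E° − E)/0.0592 = 2(1.06 − 1.087)/0.0592 = -0.912, so Q = 0.122.
With Q = [Ni²⁺]/[Ag⁺]^2 and the known concentrations, [Ag⁺]^2 in the denominator gives [Ag⁺] = 0.41 M.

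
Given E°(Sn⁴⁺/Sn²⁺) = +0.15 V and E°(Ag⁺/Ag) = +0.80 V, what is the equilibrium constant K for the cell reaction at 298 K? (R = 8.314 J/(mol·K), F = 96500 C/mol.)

E°_cell = +0.80 − (+0.15) = 0.65 V, with n = 2 electrons transferred.
At equilibrium E = 0, so the Nernst equation gives ln K = nFE°/RT = (2)(96500)(0.65)/((8.314)(298)) = 50.63.
K = e^50.63 = 9.8 × 10^21.

9.8 × 10^21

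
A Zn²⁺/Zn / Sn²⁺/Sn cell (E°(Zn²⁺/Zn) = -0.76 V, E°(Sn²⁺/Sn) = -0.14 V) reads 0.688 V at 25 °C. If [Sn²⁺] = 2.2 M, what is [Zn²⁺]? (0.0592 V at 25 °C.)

From the Nernst equation, log Q = n(E° − E)/0.0592 = 2(0.62 − 0.688)/0.0592 = -2.297, so Q = 0.00504.
With Q = [Zn²⁺]/[Sn²⁺] and the known concentrations, [Zn²⁺] in the numerator gives [Zn²⁺] = 0.011 M.

0.011 M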